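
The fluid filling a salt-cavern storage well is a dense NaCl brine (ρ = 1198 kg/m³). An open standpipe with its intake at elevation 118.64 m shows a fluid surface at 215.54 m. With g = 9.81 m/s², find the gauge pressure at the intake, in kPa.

Pressure head ψ = h − z = 215.54 − 118.64 = 96.90 m.
P = ρgψ = 1198 × 9.81 × 96.90 = 1138806 Pa ≈ 1140 kPa.

P ≈ 1140 kPa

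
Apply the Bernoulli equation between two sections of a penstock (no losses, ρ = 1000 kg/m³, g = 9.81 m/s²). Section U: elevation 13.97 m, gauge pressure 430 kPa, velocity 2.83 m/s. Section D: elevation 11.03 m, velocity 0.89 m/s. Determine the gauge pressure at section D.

P₂ ≈ 462 kPa

Pressure head at U: ψ₁ = P₁/(ρg) = 430×1000 / (1000 × 9.81) = 43.83 m.
Velocity heads: v₁²/2g = 2.83²/19.62 = 0.408 m; v₂²/2g = 0.89²/19.62 = 0.040 m.
Total head H = z₁ + ψ₁ + v₁²/2g = 13.97 + 43.83 + 0.408 = 58.21 m.
ψ₂ = H − z₂ − v₂²/2g = 58.21 − 11.03 − 0.040 = 47.14 m.
P₂ = ρgψ₂ = 1000 × 9.81 × 47.14 ≈ 462 kPa.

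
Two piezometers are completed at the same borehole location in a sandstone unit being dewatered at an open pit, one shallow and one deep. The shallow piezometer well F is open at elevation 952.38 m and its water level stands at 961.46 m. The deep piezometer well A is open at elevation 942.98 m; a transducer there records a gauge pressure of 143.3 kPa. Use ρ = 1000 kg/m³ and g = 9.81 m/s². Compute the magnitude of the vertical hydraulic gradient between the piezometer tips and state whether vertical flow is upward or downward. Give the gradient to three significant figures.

Total head at well F: h = 961.46 m (water level in the standpipe).
Pressure head at well A: ψ = P/(ρg) = 143.3×1000 / (1000 × 9.81) = 14.61 m.
Total head at well A: h = z + ψ = 942.98 + 14.61 = 957.59 m.
Δh = h(well F) − h(well A) = 961.46 − 957.59 = 3.87 m.
Vertical separation Δz = 952.38 − 942.98 = 9.40 m.
|i_v| = |Δh| / Δz = 3.87 / 9.40 = 0.412.
Head is higher in the shallow piezometer, so vertical flow is downward (recharge condition).

|i_v| ≈ 0.412; vertical flow is downward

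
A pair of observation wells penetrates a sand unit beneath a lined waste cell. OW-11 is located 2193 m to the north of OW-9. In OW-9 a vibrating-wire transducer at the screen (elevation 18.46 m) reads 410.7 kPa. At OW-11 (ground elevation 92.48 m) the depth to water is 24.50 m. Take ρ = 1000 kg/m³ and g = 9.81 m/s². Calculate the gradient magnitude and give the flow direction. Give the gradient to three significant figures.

i ≈ 0.00349; groundwater flows toward the south

Pressure head at OW-9: ψ = P/(ρg) = 410.7×1000 / (1000 × 9.81) = 41.87 m.
Total head at OW-9: h = z + ψ = 18.46 + 41.87 = 60.33 m.
Total head at OW-11: h = 92.48 − 24.50 = 67.98 m.
Head difference: h(OW-9) − h(OW-11) = 60.33 − 67.98 = -7.65 m.
Hydraulic gradient: i = |Δh| / L = 7.65 / 2193 = 0.00349.
Flow is from higher to lower head: from OW-11 toward OW-9, i.e. toward the south.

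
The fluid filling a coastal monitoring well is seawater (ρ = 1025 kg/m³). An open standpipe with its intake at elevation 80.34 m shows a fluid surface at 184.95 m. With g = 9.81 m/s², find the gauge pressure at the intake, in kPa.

Pressure head ψ = h − z = 184.95 − 80.34 = 104.61 m.
P = ρgψ = 1025 × 9.81 × 104.61 = 1051880 Pa ≈ 1050 kPa.

P ≈ 1050 kPa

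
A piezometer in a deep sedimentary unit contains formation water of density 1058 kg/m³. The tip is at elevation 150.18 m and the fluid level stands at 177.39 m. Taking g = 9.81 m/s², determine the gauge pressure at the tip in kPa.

P ≈ 282 kPa

Pressure head ψ = h − z = 177.39 − 150.18 = 27.21 m.
P = ρgψ = 1058 × 9.81 × 27.21 = 282412 Pa ≈ 282 kPa.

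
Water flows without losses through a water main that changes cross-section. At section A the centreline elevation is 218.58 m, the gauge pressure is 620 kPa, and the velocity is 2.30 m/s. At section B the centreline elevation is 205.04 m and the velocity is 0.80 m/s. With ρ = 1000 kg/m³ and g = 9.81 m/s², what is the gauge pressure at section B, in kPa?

P₂ ≈ 755 kPa

Pressure head at A: ψ₁ = P₁/(ρg) = 620×1000 / (1000 × 9.81) = 63.20 m.
Velocity heads: v₁²/2g = 2.30²/19.62 = 0.270 m; v₂²/2g = 0.80²/19.62 = 0.033 m.
Total head H = z₁ + ψ₁ + v₁²/2g = 218.58 + 63.20 + 0.270 = 282.05 m.
ψ₂ = H − z₂ − v₂²/2g = 282.05 − 205.04 − 0.033 = 76.98 m.
P₂ = ρgψ₂ = 1000 × 9.81 × 76.98 ≈ 755 kPa.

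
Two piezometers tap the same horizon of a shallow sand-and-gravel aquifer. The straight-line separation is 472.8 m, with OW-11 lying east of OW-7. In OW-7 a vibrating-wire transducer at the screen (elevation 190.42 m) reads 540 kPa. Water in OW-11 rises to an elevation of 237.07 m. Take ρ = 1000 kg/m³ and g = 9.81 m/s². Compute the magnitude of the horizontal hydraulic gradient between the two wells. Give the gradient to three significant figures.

i ≈ 0.0178

Pressure head at OW-7: ψ = P/(ρg) = 540×1000 / (1000 × 9.81) = 55.05 m.
Total head at OW-7: h = z + ψ = 190.42 + 55.05 = 245.47 m.
Total head at OW-11: h = 237.07 m (water level in the piezometer is the total head).
Head difference: h(OW-7) − h(OW-11) = 245.47 − 237.07 = 8.40 m.
Hydraulic gradient: i = |Δh| / L = 8.40 / 472.8 = 0.0178.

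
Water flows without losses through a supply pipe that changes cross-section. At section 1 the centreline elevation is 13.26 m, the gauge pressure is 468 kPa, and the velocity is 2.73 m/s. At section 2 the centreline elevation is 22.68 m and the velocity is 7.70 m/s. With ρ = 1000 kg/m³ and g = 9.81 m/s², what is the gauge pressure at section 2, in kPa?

Pressure head at 1: ψ₁ = P₁/(ρg) = 468×1000 / (1000 × 9.81) = 47.71 m.
Velocity heads: v₁²/2g = 2.73²/19.62 = 0.380 m; v₂²/2g = 7.70²/19.62 = 3.022 m.
Total head H = z₁ + ψ₁ + v₁²/2g = 13.26 + 47.71 + 0.380 = 61.35 m.
ψ₂ = H − z₂ − v₂²/2g = 61.35 − 22.68 − 3.022 = 35.65 m.
P₂ = ρgψ₂ = 1000 × 9.81 × 35.65 ≈ 350 kPa.

P₂ ≈ 350 kPa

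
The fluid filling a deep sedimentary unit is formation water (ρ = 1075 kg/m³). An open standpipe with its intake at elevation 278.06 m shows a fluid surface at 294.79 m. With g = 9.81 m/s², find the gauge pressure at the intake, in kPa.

Pressure head ψ = h − z = 294.79 − 278.06 = 16.73 m.
P = ρgψ = 1075 × 9.81 × 16.73 = 176430 Pa ≈ 176 kPa.

P ≈ 176 kPa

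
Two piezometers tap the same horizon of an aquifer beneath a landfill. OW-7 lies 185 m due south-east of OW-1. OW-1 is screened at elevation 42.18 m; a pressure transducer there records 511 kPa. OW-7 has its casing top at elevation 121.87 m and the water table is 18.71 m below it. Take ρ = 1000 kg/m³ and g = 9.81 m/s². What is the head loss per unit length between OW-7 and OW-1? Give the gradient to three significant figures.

i ≈ 0.0481 m/m

Pressure head at OW-1: ψ = P/(ρg) = 511×1000 / (1000 × 9.81) = 52.09 m.
Total head at OW-1: h = z + ψ = 42.18 + 52.09 = 94.27 m.
Total head at OW-7: h = 121.87 − 18.71 = 103.16 m.
Head difference: h(OW-1) − h(OW-7) = 94.27 − 103.16 = -8.89 m.
Hydraulic gradient: i = |Δh| / L = 8.89 / 185 = 0.0481.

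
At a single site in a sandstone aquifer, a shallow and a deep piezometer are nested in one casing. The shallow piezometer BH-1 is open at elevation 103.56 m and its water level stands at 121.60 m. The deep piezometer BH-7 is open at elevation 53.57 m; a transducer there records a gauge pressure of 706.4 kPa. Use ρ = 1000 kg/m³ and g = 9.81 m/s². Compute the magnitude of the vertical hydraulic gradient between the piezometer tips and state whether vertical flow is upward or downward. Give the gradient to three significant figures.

Total head at BH-1: h = 121.60 m (water level in the standpipe).
Pressure head at BH-7: ψ = P/(ρg) = 706.4×1000 / (1000 × 9.81) = 72.01 m.
Total head at BH-7: h = z + ψ = 53.57 + 72.01 = 125.58 m.
Δh = h(BH-1) − h(BH-7) = 121.60 − 125.58 = -3.98 m.
Vertical separation Δz = 103.56 − 53.57 = 49.99 m.
|i_v| = |Δh| / Δz = 3.98 / 49.99 = 0.0796.
Head is higher in the deep piezometer, so vertical flow is upward (discharge condition).

|i_v| ≈ 0.0796; vertical flow is upward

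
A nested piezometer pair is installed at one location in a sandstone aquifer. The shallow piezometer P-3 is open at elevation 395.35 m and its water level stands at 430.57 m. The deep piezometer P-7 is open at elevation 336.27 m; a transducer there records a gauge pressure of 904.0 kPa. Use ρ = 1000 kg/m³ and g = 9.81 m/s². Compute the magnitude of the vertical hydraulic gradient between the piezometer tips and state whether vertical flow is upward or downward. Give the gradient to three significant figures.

Total head at P-3: h = 430.57 m (water level in the standpipe).
Pressure head at P-7: ψ = P/(ρg) = 904.0×1000 / (1000 × 9.81) = 92.15 m.
Total head at P-7: h = z + ψ = 336.27 + 92.15 = 428.42 m.
Δh = h(P-3) − h(P-7) = 430.57 − 428.42 = 2.15 m.
Vertical separation Δz = 395.35 − 336.27 = 59.08 m.
|i_v| = |Δh| / Δz = 2.15 / 59.08 = 0.0364.
Head is higher in the shallow piezometer, so vertical flow is downward (recharge condition).

|i_v| ≈ 0.0364; vertical flow is downward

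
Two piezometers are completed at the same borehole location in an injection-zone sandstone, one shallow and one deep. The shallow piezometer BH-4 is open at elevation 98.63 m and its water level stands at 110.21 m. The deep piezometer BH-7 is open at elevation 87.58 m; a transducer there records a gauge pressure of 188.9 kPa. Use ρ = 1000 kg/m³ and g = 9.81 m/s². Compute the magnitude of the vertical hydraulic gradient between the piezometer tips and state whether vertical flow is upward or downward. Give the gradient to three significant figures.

|i_v| ≈ 0.305; vertical flow is downward

Total head at BH-4: h = 110.21 m (water level in the standpipe).
Pressure head at BH-7: ψ = P/(ρg) = 188.9×1000 / (1000 × 9.81) = 19.26 m.
Total head at BH-7: h = z + ψ = 87.58 + 19.26 = 106.84 m.
Δh = h(BH-4) − h(BH-7) = 110.21 − 106.84 = 3.37 m.
Vertical separation Δz = 98.63 − 87.58 = 11.05 m.
|i_v| = |Δh| / Δz = 3.37 / 11.05 = 0.305.
Head is higher in the shallow piezometer, so vertical flow is downward (recharge condition).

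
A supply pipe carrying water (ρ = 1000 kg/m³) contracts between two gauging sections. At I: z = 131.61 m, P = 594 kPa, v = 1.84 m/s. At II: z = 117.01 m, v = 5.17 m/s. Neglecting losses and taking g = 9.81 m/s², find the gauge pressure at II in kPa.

P₂ ≈ 726 kPa

Pressure head at I: ψ₁ = P₁/(ρg) = 594×1000 / (1000 × 9.81) = 60.55 m.
Velocity heads: v₁²/2g = 1.84²/19.62 = 0.173 m; v₂²/2g = 5.17²/19.62 = 1.362 m.
Total head H = z₁ + ψ₁ + v₁²/2g = 131.61 + 60.55 + 0.173 = 192.33 m.
ψ₂ = H − z₂ − v₂²/2g = 192.33 − 117.01 − 1.362 = 73.96 m.
P₂ = ρgψ₂ = 1000 × 9.81 × 73.96 ≈ 726 kPa.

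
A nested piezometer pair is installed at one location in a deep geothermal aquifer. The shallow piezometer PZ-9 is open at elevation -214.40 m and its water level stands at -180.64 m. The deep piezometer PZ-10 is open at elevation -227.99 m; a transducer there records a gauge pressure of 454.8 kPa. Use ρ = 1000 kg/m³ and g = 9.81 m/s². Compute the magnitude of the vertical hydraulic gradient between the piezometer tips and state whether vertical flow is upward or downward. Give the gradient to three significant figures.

Total head at PZ-9: h = -180.64 m (water level in the standpipe).
Pressure head at PZ-10: ψ = P/(ρg) = 454.8×1000 / (1000 × 9.81) = 46.36 m.
Total head at PZ-10: h = z + ψ = -227.99 + 46.36 = -181.63 m.
Δh = h(PZ-9) − h(PZ-10) = -180.64 − (-181.63) = 0.99 m.
Vertical separation Δz = -214.40 − (-227.99) = 13.59 m.
|i_v| = |Δh| / Δz = 0.99 / 13.59 = 0.0728.
Head is higher in the shallow piezometer, so vertical flow is downward (recharge condition).

|i_v| ≈ 0.0728; vertical flow is downward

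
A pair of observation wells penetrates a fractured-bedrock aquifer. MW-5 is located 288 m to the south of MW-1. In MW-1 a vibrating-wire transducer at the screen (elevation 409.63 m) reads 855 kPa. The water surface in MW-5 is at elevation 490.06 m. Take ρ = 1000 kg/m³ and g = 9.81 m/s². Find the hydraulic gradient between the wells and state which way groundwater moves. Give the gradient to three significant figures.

Pressure head at MW-1: ψ = P/(ρg) = 855×1000 / (1000 × 9.81) = 87.16 m.
Total head at MW-1: h = z + ψ = 409.63 + 87.16 = 496.79 m.
Total head at MW-5: h = 490.06 m (water level in the piezometer is the total head).
Head difference: h(MW-1) − h(MW-5) = 496.79 − 490.06 = 6.73 m.
Hydraulic gradient: i = |Δh| / L = 6.73 / 288 = 0.0234.
Flow is from higher to lower head: from MW-1 toward MW-5, i.e. toward the south.

i ≈ 0.0234; groundwater flows toward the south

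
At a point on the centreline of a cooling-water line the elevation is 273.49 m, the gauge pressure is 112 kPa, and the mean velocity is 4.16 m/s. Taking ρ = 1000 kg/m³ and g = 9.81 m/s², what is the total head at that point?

h ≈ 285.79 m

Pressure head ψ = P/(ρg) = 112×1000 / (1000 × 9.81) = 11.42 m.
Velocity head = v²/(2g) = 4.16² / (2 × 9.81) = 0.882 m.
h = z + ψ + v²/(2g) = 273.49 + 11.42 + 0.882 = 285.79 m.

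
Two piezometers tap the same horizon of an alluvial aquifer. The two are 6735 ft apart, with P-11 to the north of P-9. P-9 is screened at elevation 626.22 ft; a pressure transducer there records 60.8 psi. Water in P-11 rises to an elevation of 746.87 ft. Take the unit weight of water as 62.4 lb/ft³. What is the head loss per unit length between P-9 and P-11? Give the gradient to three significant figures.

Pressure head at P-9: ψ = 144·P/γ = 144 × 60.8 / 62.4 = 140.31 ft.
Total head at P-9: h = z + ψ = 626.22 + 140.31 = 766.53 ft.
Total head at P-11: h = 746.87 ft (water level in the piezometer is the total head).
Head difference: h(P-9) − h(P-11) = 766.53 − 746.87 = 19.66 ft.
Hydraulic gradient: i = |Δh| / L = 19.66 / 6735 = 0.00292.

i ≈ 0.00292 ft/ft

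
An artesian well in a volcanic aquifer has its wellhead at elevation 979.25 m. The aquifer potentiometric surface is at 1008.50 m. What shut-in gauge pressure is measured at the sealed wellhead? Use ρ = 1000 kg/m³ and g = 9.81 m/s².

Head above the cap: Δh = 1008.50 − 979.25 = 29.25 m.
P = ρgΔh = 1000 × 9.81 × 29.25 = 286942 Pa ≈ 287 kPa.

P ≈ 287 kPa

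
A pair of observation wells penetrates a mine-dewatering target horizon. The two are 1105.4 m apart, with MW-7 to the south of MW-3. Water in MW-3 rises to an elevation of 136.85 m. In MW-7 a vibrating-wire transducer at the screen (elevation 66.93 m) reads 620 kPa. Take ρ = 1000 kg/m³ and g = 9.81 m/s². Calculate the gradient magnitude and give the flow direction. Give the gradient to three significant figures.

Total head at MW-3: h = 136.85 m (water level in the piezometer is the total head).
Pressure head at MW-7: ψ = P/(ρg) = 620×1000 / (1000 × 9.81) = 63.20 m.
Total head at MW-7: h = z + ψ = 66.93 + 63.20 = 130.13 m.
Head difference: h(MW-3) − h(MW-7) = 136.85 − 130.13 = 6.72 m.
Hydraulic gradient: i = |Δh| / L = 6.72 / 1105.4 = 0.00608.
Flow is from higher to lower head: from MW-3 toward MW-7, i.e. toward the south.

i ≈ 0.00608; groundwater flows toward the south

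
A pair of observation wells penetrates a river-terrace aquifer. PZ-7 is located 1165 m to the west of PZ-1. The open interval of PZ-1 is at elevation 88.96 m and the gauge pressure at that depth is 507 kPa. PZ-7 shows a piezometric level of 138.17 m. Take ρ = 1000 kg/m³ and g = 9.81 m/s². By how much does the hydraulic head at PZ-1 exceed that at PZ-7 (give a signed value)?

Δh ≈ 2.47 m

Pressure head at PZ-1: ψ = P/(ρg) = 507×1000 / (1000 × 9.81) = 51.68 m.
Total head at PZ-1: h = z + ψ = 88.96 + 51.68 = 140.64 m.
Total head at PZ-7: h = 138.17 m (water level in the piezometer is the total head).
Head difference: h(PZ-1) − h(PZ-7) = 140.64 − 138.17 = 2.47 m.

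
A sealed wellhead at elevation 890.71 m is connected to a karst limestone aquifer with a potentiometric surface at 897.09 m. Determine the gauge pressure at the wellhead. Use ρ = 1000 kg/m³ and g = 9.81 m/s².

Head above the cap: Δh = 897.09 − 890.71 = 6.38 m.
P = ρgΔh = 1000 × 9.81 × 6.38 = 62588 Pa ≈ 62.6 kPa.

P ≈ 62.6 kPa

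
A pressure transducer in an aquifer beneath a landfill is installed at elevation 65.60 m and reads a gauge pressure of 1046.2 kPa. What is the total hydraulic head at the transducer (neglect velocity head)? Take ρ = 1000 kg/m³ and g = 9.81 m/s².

h ≈ 172.25 m

ψ = P/(ρg) = 1046.2×1000 / (1000 × 9.81) = 106.65 m.
h = z + ψ = 65.60 + 106.65 = 172.25 m.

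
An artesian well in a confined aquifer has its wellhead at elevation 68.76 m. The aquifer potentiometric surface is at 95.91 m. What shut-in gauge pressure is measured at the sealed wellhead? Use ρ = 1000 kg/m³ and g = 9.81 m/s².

Head above the cap: Δh = 95.91 − 68.76 = 27.15 m.
P = ρgΔh = 1000 × 9.81 × 27.15 = 266342 Pa ≈ 266 kPa.

P ≈ 266 kPa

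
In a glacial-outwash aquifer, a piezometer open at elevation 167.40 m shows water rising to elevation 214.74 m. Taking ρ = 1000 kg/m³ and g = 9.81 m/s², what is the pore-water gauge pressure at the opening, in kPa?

Pressure head ψ = h − z = 214.74 − 167.40 = 47.34 m.
P = ρgψ = 1000 × 9.81 × 47.34 = 464405 Pa ≈ 464 kPa.

P ≈ 464 kPa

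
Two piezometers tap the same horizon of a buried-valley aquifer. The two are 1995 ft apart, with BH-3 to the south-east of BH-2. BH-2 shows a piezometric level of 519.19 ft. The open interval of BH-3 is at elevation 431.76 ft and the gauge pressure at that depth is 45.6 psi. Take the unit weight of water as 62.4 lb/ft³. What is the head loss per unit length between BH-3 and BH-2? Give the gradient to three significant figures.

Total head at BH-2: h = 519.19 ft (water level in the piezometer is the total head).
Pressure head at BH-3: ψ = 144·P/γ = 144 × 45.6 / 62.4 = 105.23 ft.
Total head at BH-3: h = z + ψ = 431.76 + 105.23 = 536.99 ft.
Head difference: h(BH-2) − h(BH-3) = 519.19 − 536.99 = -17.80 ft.
Hydraulic gradient: i = |Δh| / L = 17.80 / 1995 = 0.00892.

i ≈ 0.00892 ft/ft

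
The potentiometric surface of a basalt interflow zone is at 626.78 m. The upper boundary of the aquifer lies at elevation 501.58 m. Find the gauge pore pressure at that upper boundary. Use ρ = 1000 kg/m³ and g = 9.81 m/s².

Pressure head at the aquifer top: ψ = h − z = 626.78 − 501.58 = 125.20 m.
P = ρgψ = 1000 × 9.81 × 125.20 = 1228212 Pa ≈ 1230 kPa.

P ≈ 1230 kPa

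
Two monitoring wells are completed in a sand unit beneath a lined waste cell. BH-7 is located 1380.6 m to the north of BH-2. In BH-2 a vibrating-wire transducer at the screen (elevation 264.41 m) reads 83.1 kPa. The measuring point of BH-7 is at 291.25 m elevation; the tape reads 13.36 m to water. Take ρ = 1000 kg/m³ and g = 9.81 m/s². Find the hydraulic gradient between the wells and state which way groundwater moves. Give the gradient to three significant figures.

i ≈ 0.00363; groundwater flows toward the south

Pressure head at BH-2: ψ = P/(ρg) = 83.1×1000 / (1000 × 9.81) = 8.47 m.
Total head at BH-2: h = z + ψ = 264.41 + 8.47 = 272.88 m.
Total head at BH-7: h = 291.25 − 13.36 = 277.89 m.
Head difference: h(BH-2) − h(BH-7) = 272.88 − 277.89 = -5.01 m.
Hydraulic gradient: i = |Δh| / L = 5.01 / 1380.6 = 0.00363.
Flow is from higher to lower head: from BH-7 toward BH-2, i.e. toward the south.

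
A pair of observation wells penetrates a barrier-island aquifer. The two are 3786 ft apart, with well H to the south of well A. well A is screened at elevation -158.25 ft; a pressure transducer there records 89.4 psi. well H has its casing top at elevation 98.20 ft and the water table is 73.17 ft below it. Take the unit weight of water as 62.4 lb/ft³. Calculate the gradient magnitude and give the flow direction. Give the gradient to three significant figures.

Pressure head at well A: ψ = 144·P/γ = 144 × 89.4 / 62.4 = 206.31 ft.
Total head at well A: h = z + ψ = -158.25 + 206.31 = 48.06 ft.
Total head at well H: h = 98.20 − 73.17 = 25.03 ft.
Head difference: h(well A) − h(well H) = 48.06 − 25.03 = 23.03 ft.
Hydraulic gradient: i = |Δh| / L = 23.03 / 3786 = 0.00608.
Flow is from higher to lower head: from well A toward well H, i.e. toward the south.

i ≈ 0.00608; groundwater flows toward the south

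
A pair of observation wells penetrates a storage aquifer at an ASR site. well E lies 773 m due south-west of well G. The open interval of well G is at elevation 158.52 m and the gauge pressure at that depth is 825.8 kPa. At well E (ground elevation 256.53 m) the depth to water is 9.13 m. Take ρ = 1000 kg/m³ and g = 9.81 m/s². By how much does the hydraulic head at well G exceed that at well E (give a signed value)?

Pressure head at well G: ψ = P/(ρg) = 825.8×1000 / (1000 × 9.81) = 84.18 m.
Total head at well G: h = z + ψ = 158.52 + 84.18 = 242.70 m.
Total head at well E: h = 256.53 − 9.13 = 247.40 m.
Head difference: h(well G) − h(well E) = 242.70 − 247.40 = -4.70 m.

Δh ≈ -4.70 m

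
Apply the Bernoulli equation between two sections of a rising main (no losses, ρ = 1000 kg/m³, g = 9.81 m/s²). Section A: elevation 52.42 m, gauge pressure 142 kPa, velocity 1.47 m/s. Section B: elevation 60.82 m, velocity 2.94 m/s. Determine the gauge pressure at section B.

P₂ ≈ 56.4 kPa

Pressure head at A: ψ₁ = P₁/(ρg) = 142×1000 / (1000 × 9.81) = 14.48 m.
Velocity heads: v₁²/2g = 1.47²/19.62 = 0.110 m; v₂²/2g = 2.94²/19.62 = 0.441 m.
Total head H = z₁ + ψ₁ + v₁²/2g = 52.42 + 14.48 + 0.110 = 67.01 m.
ψ₂ = H − z₂ − v₂²/2g = 67.01 − 60.82 − 0.441 = 5.75 m.
P₂ = ρgψ₂ = 1000 × 9.81 × 5.75 ≈ 56.4 kPa.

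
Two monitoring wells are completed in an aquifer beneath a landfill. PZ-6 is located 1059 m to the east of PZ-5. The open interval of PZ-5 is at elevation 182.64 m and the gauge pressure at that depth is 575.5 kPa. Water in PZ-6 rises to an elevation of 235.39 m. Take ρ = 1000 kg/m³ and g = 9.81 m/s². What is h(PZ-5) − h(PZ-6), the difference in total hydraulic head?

Pressure head at PZ-5: ψ = P/(ρg) = 575.5×1000 / (1000 × 9.81) = 58.66 m.
Total head at PZ-5: h = z + ψ = 182.64 + 58.66 = 241.30 m.
Total head at PZ-6: h = 235.39 m (water level in the piezometer is the total head).
Head difference: h(PZ-5) − h(PZ-6) = 241.30 − 235.39 = 5.91 m.

Δh ≈ 5.91 m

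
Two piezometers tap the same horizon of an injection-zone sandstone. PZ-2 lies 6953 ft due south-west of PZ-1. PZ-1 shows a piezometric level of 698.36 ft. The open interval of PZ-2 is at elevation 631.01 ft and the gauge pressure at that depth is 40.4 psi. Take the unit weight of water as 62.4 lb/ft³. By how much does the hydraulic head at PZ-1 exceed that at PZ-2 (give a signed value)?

Total head at PZ-1: h = 698.36 ft (water level in the piezometer is the total head).
Pressure head at PZ-2: ψ = 144·P/γ = 144 × 40.4 / 62.4 = 93.23 ft.
Total head at PZ-2: h = z + ψ = 631.01 + 93.23 = 724.24 ft.
Head difference: h(PZ-1) − h(PZ-2) = 698.36 − 724.24 = -25.88 ft.

Δh ≈ -25.88 ft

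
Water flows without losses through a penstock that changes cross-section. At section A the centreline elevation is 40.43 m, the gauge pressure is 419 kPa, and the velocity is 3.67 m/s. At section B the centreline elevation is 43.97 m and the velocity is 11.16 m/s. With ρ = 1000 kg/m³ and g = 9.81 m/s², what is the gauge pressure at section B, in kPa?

P₂ ≈ 329 kPa

Pressure head at A: ψ₁ = P₁/(ρg) = 419×1000 / (1000 × 9.81) = 42.71 m.
Velocity heads: v₁²/2g = 3.67²/19.62 = 0.686 m; v₂²/2g = 11.16²/19.62 = 6.348 m.
Total head H = z₁ + ψ₁ + v₁²/2g = 40.43 + 42.71 + 0.686 = 83.83 m.
ψ₂ = H − z₂ − v₂²/2g = 83.83 − 43.97 − 6.348 = 33.51 m.
P₂ = ρgψ₂ = 1000 × 9.81 × 33.51 ≈ 329 kPa.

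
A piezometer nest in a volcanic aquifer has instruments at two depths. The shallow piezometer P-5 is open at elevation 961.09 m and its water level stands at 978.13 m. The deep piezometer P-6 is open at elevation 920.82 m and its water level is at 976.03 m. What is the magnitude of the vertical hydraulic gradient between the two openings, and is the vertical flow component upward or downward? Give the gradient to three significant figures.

|i_v| ≈ 0.0521; vertical flow is downward

Total head at P-5: h = 978.13 m (water level in the standpipe).
Total head at P-6: h = 976.03 m.
Δh = h(P-5) − h(P-6) = 978.13 − 976.03 = 2.10 m.
Vertical separation Δz = 961.09 − 920.82 = 40.27 m.
|i_v| = |Δh| / Δz = 2.10 / 40.27 = 0.0521.
Head is higher in the shallow piezometer, so vertical flow is downward (recharge condition).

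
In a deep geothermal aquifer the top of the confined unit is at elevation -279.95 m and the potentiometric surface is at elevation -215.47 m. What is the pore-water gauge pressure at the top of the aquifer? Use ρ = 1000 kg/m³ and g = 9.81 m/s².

Pressure head at the aquifer top: ψ = h − z = -215.47 − (-279.95) = 64.48 m.
P = ρgψ = 1000 × 9.81 × 64.48 = 632549 Pa ≈ 633 kPa.

P ≈ 633 kPa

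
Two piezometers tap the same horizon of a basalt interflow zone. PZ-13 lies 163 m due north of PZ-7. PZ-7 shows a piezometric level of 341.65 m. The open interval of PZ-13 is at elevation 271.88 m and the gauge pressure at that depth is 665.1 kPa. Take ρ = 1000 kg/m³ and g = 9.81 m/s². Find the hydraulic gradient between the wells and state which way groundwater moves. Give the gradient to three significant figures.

i ≈ 0.0121; groundwater flows toward the north

Total head at PZ-7: h = 341.65 m (water level in the piezometer is the total head).
Pressure head at PZ-13: ψ = P/(ρg) = 665.1×1000 / (1000 × 9.81) = 67.80 m.
Total head at PZ-13: h = z + ψ = 271.88 + 67.80 = 339.68 m.
Head difference: h(PZ-7) − h(PZ-13) = 341.65 − 339.68 = 1.97 m.
Hydraulic gradient: i = |Δh| / L = 1.97 / 163 = 0.0121.
Flow is from higher to lower head: from PZ-7 toward PZ-13, i.e. toward the north.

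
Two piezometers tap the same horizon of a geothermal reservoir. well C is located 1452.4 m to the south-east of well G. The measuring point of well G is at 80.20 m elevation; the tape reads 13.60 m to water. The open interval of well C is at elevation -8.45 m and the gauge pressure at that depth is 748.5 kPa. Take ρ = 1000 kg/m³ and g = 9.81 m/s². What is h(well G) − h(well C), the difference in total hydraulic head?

Δh ≈ -1.25 m

Total head at well G: h = 80.20 − 13.60 = 66.60 m.
Pressure head at well C: ψ = P/(ρg) = 748.5×1000 / (1000 × 9.81) = 76.30 m.
Total head at well C: h = z + ψ = -8.45 + 76.30 = 67.85 m.
Head difference: h(well G) − h(well C) = 66.60 − 67.85 = -1.25 m.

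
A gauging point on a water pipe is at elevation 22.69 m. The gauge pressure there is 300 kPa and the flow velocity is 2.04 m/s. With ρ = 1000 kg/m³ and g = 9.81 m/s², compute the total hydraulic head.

h ≈ 53.48 m

Pressure head ψ = P/(ρg) = 300×1000 / (1000 × 9.81) = 30.58 m.
Velocity head = v²/(2g) = 2.04² / (2 × 9.81) = 0.212 m.
h = z + ψ + v²/(2g) = 22.69 + 30.58 + 0.212 = 53.48 m.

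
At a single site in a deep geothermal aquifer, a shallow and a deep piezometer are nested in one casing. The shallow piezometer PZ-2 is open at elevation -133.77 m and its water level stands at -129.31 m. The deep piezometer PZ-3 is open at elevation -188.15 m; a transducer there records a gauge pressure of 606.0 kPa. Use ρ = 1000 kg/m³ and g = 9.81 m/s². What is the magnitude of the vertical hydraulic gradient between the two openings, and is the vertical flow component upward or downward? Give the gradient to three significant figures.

|i_v| ≈ 0.0539; vertical flow is upward

Total head at PZ-2: h = -129.31 m (water level in the standpipe).
Pressure head at PZ-3: ψ = P/(ρg) = 606.0×1000 / (1000 × 9.81) = 61.77 m.
Total head at PZ-3: h = z + ψ = -188.15 + 61.77 = -126.38 m.
Δh = h(PZ-2) − h(PZ-3) = -129.31 − (-126.38) = -2.93 m.
Vertical separation Δz = -133.77 − (-188.15) = 54.38 m.
|i_v| = |Δh| / Δz = 2.93 / 54.38 = 0.0539.
Head is higher in the deep piezometer, so vertical flow is upward (discharge condition).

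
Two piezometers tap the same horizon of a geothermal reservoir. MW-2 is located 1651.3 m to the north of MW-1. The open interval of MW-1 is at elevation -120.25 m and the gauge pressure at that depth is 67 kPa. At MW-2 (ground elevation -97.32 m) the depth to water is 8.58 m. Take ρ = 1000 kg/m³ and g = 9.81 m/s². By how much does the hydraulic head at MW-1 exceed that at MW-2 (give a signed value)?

Pressure head at MW-1: ψ = P/(ρg) = 67×1000 / (1000 × 9.81) = 6.83 m.
Total head at MW-1: h = z + ψ = -120.25 + 6.83 = -113.42 m.
Total head at MW-2: h = -97.32 − 8.58 = -105.90 m.
Head difference: h(MW-1) − h(MW-2) = -113.42 − (-105.90) = -7.52 m.

Δh ≈ -7.52 m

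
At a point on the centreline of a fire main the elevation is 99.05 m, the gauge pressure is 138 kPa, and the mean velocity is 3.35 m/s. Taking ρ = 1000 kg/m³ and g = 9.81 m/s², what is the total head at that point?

Pressure head ψ = P/(ρg) = 138×1000 / (1000 × 9.81) = 14.07 m.
Velocity head = v²/(2g) = 3.35² / (2 × 9.81) = 0.572 m.
h = z + ψ + v²/(2g) = 99.05 + 14.07 + 0.572 = 113.69 m.

h ≈ 113.69 m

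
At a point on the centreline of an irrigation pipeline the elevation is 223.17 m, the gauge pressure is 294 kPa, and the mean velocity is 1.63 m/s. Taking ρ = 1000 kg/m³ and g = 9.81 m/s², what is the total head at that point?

Pressure head ψ = P/(ρg) = 294×1000 / (1000 × 9.81) = 29.97 m.
Velocity head = v²/(2g) = 1.63² / (2 × 9.81) = 0.135 m.
h = z + ψ + v²/(2g) = 223.17 + 29.97 + 0.135 = 253.27 m.

h ≈ 253.27 m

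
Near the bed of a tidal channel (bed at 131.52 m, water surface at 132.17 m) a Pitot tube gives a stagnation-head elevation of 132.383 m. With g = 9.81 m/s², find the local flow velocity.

v ≈ 2.04 m/s

Near the bed, under hydrostatic conditions, the piezometric head (z + ψ) equals the free-surface elevation, 132.17 m.
Velocity head = total − piezometric = 132.383 − 132.17 = 0.213 m.
v = √(2g·h_v) = √(2 × 9.81 × 0.213) = 2.04 m/s.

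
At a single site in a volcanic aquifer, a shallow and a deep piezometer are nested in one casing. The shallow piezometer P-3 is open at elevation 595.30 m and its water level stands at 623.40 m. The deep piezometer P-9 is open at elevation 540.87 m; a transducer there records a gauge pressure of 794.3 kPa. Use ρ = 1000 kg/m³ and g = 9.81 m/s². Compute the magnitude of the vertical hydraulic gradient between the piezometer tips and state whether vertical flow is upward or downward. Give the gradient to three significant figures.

|i_v| ≈ 0.0287; vertical flow is downward

Total head at P-3: h = 623.40 m (water level in the standpipe).
Pressure head at P-9: ψ = P/(ρg) = 794.3×1000 / (1000 × 9.81) = 80.97 m.
Total head at P-9: h = z + ψ = 540.87 + 80.97 = 621.84 m.
Δh = h(P-3) − h(P-9) = 623.40 − 621.84 = 1.56 m.
Vertical separation Δz = 595.30 − 540.87 = 54.43 m.
|i_v| = |Δh| / Δz = 1.56 / 54.43 = 0.0287.
Head is higher in the shallow piezometer, so vertical flow is downward (recharge condition).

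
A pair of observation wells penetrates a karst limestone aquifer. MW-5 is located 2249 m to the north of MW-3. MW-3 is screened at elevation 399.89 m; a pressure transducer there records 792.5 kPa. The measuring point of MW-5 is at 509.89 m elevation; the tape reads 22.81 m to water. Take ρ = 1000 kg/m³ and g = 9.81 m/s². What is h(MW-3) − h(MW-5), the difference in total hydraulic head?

Δh ≈ -6.41 m

Pressure head at MW-3: ψ = P/(ρg) = 792.5×1000 / (1000 × 9.81) = 80.78 m.
Total head at MW-3: h = z + ψ = 399.89 + 80.78 = 480.67 m.
Total head at MW-5: h = 509.89 − 22.81 = 487.08 m.
Head difference: h(MW-3) − h(MW-5) = 480.67 − 487.08 = -6.41 m.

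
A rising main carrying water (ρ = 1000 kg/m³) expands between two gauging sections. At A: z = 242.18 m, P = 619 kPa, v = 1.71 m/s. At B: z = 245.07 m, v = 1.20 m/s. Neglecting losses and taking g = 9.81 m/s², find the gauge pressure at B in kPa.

P₂ ≈ 591 kPa

Pressure head at A: ψ₁ = P₁/(ρg) = 619×1000 / (1000 × 9.81) = 63.10 m.
Velocity heads: v₁²/2g = 1.71²/19.62 = 0.149 m; v₂²/2g = 1.20²/19.62 = 0.073 m.
Total head H = z₁ + ψ₁ + v₁²/2g = 242.18 + 63.10 + 0.149 = 305.43 m.
ψ₂ = H − z₂ − v₂²/2g = 305.43 − 245.07 − 0.073 = 60.29 m.
P₂ = ρgψ₂ = 1000 × 9.81 × 60.29 ≈ 591 kPa.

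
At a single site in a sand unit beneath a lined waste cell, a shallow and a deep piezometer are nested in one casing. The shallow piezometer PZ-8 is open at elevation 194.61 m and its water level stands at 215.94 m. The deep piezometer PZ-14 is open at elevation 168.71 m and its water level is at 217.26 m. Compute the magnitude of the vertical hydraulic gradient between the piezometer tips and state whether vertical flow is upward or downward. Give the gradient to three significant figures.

Total head at PZ-8: h = 215.94 m (water level in the standpipe).
Total head at PZ-14: h = 217.26 m.
Δh = h(PZ-8) − h(PZ-14) = 215.94 − 217.26 = -1.32 m.
Vertical separation Δz = 194.61 − 168.71 = 25.90 m.
|i_v| = |Δh| / Δz = 1.32 / 25.90 = 0.0510.
Head is higher in the deep piezometer, so vertical flow is upward (discharge condition).

|i_v| ≈ 0.0510; vertical flow is upward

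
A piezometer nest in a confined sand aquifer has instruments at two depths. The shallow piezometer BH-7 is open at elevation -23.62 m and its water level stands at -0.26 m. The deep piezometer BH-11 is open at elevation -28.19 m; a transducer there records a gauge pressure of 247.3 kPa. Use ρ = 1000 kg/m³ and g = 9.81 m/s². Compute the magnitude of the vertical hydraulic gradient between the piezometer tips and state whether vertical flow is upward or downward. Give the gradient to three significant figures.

|i_v| ≈ 0.595; vertical flow is downward

Total head at BH-7: h = -0.26 m (water level in the standpipe).
Pressure head at BH-11: ψ = P/(ρg) = 247.3×1000 / (1000 × 9.81) = 25.21 m.
Total head at BH-11: h = z + ψ = -28.19 + 25.21 = -2.98 m.
Δh = h(BH-7) − h(BH-11) = -0.26 − (-2.98) = 2.72 m.
Vertical separation Δz = -23.62 − (-28.19) = 4.57 m.
|i_v| = |Δh| / Δz = 2.72 / 4.57 = 0.595.
Head is higher in the shallow piezometer, so vertical flow is downward (recharge condition).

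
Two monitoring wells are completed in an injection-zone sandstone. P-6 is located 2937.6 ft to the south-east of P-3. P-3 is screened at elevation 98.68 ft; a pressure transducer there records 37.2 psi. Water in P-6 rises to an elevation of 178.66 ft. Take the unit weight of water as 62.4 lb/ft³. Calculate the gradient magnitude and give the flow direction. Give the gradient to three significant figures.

Pressure head at P-3: ψ = 144·P/γ = 144 × 37.2 / 62.4 = 85.85 ft.
Total head at P-3: h = z + ψ = 98.68 + 85.85 = 184.53 ft.
Total head at P-6: h = 178.66 ft (water level in the piezometer is the total head).
Head difference: h(P-3) − h(P-6) = 184.53 − 178.66 = 5.87 ft.
Hydraulic gradient: i = |Δh| / L = 5.87 / 2937.6 = 0.00200.
Flow is from higher to lower head: from P-3 toward P-6, i.e. toward the south-east.

i ≈ 0.00200; groundwater flows toward the south-east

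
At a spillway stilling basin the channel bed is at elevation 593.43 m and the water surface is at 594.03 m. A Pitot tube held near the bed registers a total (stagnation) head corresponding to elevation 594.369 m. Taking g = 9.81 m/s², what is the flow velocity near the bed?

Near the bed, under hydrostatic conditions, the piezometric head (z + ψ) equals the free-surface elevation, 594.03 m.
Velocity head = total − piezometric = 594.369 − 594.03 = 0.339 m.
v = √(2g·h_v) = √(2 × 9.81 × 0.339) = 2.58 m/s.

v ≈ 2.58 m/s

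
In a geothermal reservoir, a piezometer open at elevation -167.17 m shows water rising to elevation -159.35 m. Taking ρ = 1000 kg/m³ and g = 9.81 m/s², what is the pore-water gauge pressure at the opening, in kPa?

P ≈ 76.7 kPa

Pressure head ψ = h − z = -159.35 − (-167.17) = 7.82 m.
P = ρgψ = 1000 × 9.81 × 7.82 = 76714 Pa ≈ 76.7 kPa.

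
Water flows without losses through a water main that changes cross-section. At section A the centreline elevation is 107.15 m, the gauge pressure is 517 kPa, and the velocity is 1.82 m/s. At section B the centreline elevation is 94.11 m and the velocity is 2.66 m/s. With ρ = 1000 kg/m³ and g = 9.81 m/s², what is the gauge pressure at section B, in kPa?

Pressure head at A: ψ₁ = P₁/(ρg) = 517×1000 / (1000 × 9.81) = 52.70 m.
Velocity heads: v₁²/2g = 1.82²/19.62 = 0.169 m; v₂²/2g = 2.66²/19.62 = 0.361 m.
Total head H = z₁ + ψ₁ + v₁²/2g = 107.15 + 52.70 + 0.169 = 160.02 m.
ψ₂ = H − z₂ − v₂²/2g = 160.02 − 94.11 − 0.361 = 65.55 m.
P₂ = ρgψ₂ = 1000 × 9.81 × 65.55 ≈ 643 kPa.

P₂ ≈ 643 kPa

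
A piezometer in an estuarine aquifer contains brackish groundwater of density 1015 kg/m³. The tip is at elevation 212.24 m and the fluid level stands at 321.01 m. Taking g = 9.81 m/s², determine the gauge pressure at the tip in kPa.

P ≈ 1080 kPa

Pressure head ψ = h − z = 321.01 − 212.24 = 108.77 m.
P = ρgψ = 1015 × 9.81 × 108.77 = 1083039 Pa ≈ 1080 kPa.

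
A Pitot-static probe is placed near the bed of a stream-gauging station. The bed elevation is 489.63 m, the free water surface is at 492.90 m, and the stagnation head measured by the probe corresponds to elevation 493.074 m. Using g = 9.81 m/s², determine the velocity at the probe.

Near the bed, under hydrostatic conditions, the piezometric head (z + ψ) equals the free-surface elevation, 492.90 m.
Velocity head = total − piezometric = 493.074 − 492.90 = 0.174 m.
v = √(2g·h_v) = √(2 × 9.81 × 0.174) = 1.85 m/s.

v ≈ 1.85 m/s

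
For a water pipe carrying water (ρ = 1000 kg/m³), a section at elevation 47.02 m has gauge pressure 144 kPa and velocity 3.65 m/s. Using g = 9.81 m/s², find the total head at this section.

Pressure head ψ = P/(ρg) = 144×1000 / (1000 × 9.81) = 14.68 m.
Velocity head = v²/(2g) = 3.65² / (2 × 9.81) = 0.679 m.
h = z + ψ + v²/(2g) = 47.02 + 14.68 + 0.679 = 62.38 m.

h ≈ 62.38 m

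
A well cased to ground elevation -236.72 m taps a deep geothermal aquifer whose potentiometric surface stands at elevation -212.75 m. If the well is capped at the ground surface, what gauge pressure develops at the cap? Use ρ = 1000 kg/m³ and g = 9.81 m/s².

Head above the cap: Δh = -212.75 − (-236.72) = 23.97 m.
P = ρgΔh = 1000 × 9.81 × 23.97 = 235146 Pa ≈ 235 kPa.

P ≈ 235 kPa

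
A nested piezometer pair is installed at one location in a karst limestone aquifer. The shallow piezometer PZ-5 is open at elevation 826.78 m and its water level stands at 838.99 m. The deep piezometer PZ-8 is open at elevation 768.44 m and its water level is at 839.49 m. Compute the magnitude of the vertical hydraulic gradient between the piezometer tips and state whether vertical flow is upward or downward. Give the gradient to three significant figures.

Total head at PZ-5: h = 838.99 m (water level in the standpipe).
Total head at PZ-8: h = 839.49 m.
Δh = h(PZ-5) − h(PZ-8) = 838.99 − 839.49 = -0.50 m.
Vertical separation Δz = 826.78 − 768.44 = 58.34 m.
|i_v| = |Δh| / Δz = 0.50 / 58.34 = 0.00857.
Head is higher in the deep piezometer, so vertical flow is upward (discharge condition).

|i_v| ≈ 0.00857; vertical flow is upward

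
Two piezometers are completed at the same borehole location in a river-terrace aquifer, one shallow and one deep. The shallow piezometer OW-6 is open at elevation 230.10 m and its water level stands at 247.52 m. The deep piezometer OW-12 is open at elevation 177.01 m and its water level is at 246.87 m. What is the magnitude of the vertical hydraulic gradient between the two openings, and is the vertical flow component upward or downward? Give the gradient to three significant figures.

|i_v| ≈ 0.0122; vertical flow is downward

Total head at OW-6: h = 247.52 m (water level in the standpipe).
Total head at OW-12: h = 246.87 m.
Δh = h(OW-6) − h(OW-12) = 247.52 − 246.87 = 0.65 m.
Vertical separation Δz = 230.10 − 177.01 = 53.09 m.
|i_v| = |Δh| / Δz = 0.65 / 53.09 = 0.0122.
Head is higher in the shallow piezometer, so vertical flow is downward (recharge condition).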